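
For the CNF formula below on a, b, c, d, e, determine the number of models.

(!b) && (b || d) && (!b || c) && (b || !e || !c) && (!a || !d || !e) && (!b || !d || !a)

There are 2^5 = 32 truth assignments over (a, b, c, d, e).
Split on c. With c = true, the clauses containing c are satisfied and !c drops from the rest; 2 of the 2^4 = 16 assignments to the other variables satisfy what remains.
With c = false, by the same count on the reduced clause set, 3 assignments work.
Total: 2 + 3 = 5.

5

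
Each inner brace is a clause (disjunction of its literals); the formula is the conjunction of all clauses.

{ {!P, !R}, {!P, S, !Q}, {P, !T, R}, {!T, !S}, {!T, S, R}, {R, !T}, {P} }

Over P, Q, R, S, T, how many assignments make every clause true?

There are 2^5 = 32 truth assignments over (P, Q, R, S, T).
Split on T. With T = true, the clauses containing T are satisfied and !T drops from the rest; 0 of the 2^4 = 16 assignments to the other variables satisfy what remains.
With T = false, by the same count on the reduced clause set, 3 assignments work.
(One model: P=T, Q=F, R=F, S=F, T=F.)
Total: 0 + 3 = 3.

3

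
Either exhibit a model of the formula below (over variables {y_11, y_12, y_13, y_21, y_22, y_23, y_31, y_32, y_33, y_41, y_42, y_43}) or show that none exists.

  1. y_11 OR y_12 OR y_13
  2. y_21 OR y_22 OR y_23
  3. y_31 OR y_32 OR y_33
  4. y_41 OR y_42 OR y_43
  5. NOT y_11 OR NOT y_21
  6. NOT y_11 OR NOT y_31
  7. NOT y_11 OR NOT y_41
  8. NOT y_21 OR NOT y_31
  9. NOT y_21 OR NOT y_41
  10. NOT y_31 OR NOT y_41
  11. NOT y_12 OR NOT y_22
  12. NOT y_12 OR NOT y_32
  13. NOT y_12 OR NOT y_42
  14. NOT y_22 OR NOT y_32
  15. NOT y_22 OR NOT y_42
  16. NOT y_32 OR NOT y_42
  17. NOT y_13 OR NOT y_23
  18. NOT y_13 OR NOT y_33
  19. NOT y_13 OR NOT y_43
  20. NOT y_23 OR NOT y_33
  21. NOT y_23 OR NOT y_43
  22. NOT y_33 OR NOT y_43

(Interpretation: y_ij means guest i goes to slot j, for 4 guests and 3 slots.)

UNSATISFIABLE

Suppose y_11 = false.
Suppose y_12 = true.
From the singleton clause (NOT y_22), y_22 = false.
From the singleton clause (NOT y_32), y_32 = false.
From the singleton clause (NOT y_42), y_42 = false.
Suppose y_21 = true.
From the singleton clause (NOT y_31), y_31 = false.
From the singleton clause (y_33), y_33 = true.
From the singleton clause (NOT y_41), y_41 = false.
From the singleton clause (y_43), y_43 = true.
That conflicts with the unit clause (NOT y_43).
Backtrack on y_21: now try y_21 = false.
From the singleton clause (y_23), y_23 = true.
From the singleton clause (NOT y_13), y_13 = false.
From the singleton clause (NOT y_33), y_33 = false.
From the singleton clause (y_31), y_31 = true.
From the singleton clause (NOT y_41), y_41 = false.
From the singleton clause (y_43), y_43 = true.
That conflicts with the unit clause (NOT y_43).
Either choice for y_21 ends in contradiction.
Backtrack on y_12: now try y_12 = false.
From the singleton clause (y_13), y_13 = true.
From the singleton clause (NOT y_23), y_23 = false.
From the singleton clause (NOT y_33), y_33 = false.
From the singleton clause (NOT y_43), y_43 = false.
Suppose y_21 = true.
From the singleton clause (NOT y_31), y_31 = false.
From the singleton clause (y_32), y_32 = true.
From the singleton clause (NOT y_41), y_41 = false.
From the singleton clause (y_42), y_42 = true.
That conflicts with the unit clause (NOT y_42).
Backtrack on y_21: now try y_21 = false.
From the singleton clause (y_22), y_22 = true.
From the singleton clause (NOT y_32), y_32 = false.
From the singleton clause (y_31), y_31 = true.
From the singleton clause (NOT y_41), y_41 = false.
From the singleton clause (y_42), y_42 = true.
That conflicts with the unit clause (NOT y_42).
Either choice for y_21 ends in contradiction.
Either choice for y_12 ends in contradiction.
Backtrack on y_11: now try y_11 = true.
From the singleton clause (NOT y_21), y_21 = false.
From the singleton clause (NOT y_31), y_31 = false.
From the singleton clause (NOT y_41), y_41 = false.
Suppose y_22 = true.
From the singleton clause (NOT y_12), y_12 = false.
From the singleton clause (NOT y_32), y_32 = false.
From the singleton clause (y_33), y_33 = true.
From the singleton clause (NOT y_42), y_42 = false.
From the singleton clause (y_43), y_43 = true.
That conflicts with the unit clause (NOT y_43).
Backtrack on y_22: now try y_22 = false.
From the singleton clause (y_23), y_23 = true.
From the singleton clause (NOT y_13), y_13 = false.
From the singleton clause (NOT y_33), y_33 = false.
From the singleton clause (y_32), y_32 = true.
From the singleton clause (NOT y_12), y_12 = false.
From the singleton clause (NOT y_42), y_42 = false.
From the singleton clause (y_43), y_43 = true.
That conflicts with the unit clause (NOT y_43).
Either choice for y_22 ends in contradiction.
Either choice for y_11 ends in contradiction.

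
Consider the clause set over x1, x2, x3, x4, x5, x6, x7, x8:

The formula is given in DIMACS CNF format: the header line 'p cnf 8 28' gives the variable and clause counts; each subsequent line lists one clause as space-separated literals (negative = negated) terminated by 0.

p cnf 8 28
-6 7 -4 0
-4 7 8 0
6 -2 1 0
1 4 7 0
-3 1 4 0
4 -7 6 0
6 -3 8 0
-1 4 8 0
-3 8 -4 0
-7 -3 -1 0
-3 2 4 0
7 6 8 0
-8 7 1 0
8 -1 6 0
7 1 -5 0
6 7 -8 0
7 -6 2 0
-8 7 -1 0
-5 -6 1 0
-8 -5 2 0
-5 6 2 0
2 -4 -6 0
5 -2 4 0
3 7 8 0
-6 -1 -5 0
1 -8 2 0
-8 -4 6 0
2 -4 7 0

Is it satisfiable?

Yes

Suppose x6 = False.
Suppose x2 = False.
From the singleton clause (¬x5), x5 = False.
Suppose x4 = True.
From the singleton clause (¬x8), x8 = False.
From the singleton clause (x7), x7 = True.
From the singleton clause (¬x3), x3 = False.
From the singleton clause (¬x1), x1 = False.
All clauses are satisfied.
A satisfying assignment: x1=False, x2=False, x3=False, x4=True, x5=False, x6=False, x7=True, x8=False.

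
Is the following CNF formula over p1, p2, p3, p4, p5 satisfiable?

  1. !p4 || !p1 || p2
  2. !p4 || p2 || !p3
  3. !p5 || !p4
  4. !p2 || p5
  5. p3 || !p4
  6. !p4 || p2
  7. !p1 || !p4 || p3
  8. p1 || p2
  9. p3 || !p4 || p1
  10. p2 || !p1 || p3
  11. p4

Unit clause (p4) forces p4 = true.
Unit clause (!p5) forces p5 = false.
Unit clause (!p2) forces p2 = false.
That conflicts with the unit clause (p2).
No assignment satisfies every clause.

No, unsatisfiable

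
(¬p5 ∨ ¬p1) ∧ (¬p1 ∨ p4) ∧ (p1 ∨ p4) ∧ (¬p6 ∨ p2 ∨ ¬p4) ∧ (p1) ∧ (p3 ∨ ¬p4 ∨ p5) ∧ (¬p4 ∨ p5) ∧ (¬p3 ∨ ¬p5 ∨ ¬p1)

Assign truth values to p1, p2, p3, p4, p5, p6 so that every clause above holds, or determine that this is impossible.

From the singleton clause (p1), p1 = True.
From the singleton clause (¬p5), p5 = False.
From the singleton clause (p4), p4 = True.
That conflicts with the unit clause (¬p4).

UNSATISFIABLE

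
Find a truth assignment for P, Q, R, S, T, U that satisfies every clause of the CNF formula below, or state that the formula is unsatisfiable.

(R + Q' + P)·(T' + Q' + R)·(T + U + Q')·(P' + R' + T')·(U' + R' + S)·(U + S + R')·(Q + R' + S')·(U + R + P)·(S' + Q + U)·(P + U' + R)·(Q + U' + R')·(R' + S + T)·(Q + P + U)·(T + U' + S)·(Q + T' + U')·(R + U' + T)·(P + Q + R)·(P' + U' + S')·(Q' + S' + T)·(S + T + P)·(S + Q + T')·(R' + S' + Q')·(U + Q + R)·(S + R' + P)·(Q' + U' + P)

UNSATISFIABLE

Suppose R = 1.
Suppose P = 0.
The clause (S) is unit, so S = 1.
The clause (Q) is unit, so Q = 1.
That conflicts with the unit clause (Q').
That branch fails; take P = 1 instead.
The clause (T') is unit, so T = 0.
The clause (S) is unit, so S = 1.
The clause (Q) is unit, so Q = 1.
That conflicts with the unit clause (Q').
Both values of P lead to a conflict.
That branch fails; take R = 0 instead.
Suppose Q = 0.
The clause (P) is unit, so P = 1.
The clause (U) is unit, so U = 1.
The clause (T') is unit, so T = 0.
That conflicts with the unit clause (T).
That branch fails; take Q = 1 instead.
The clause (P) is unit, so P = 1.
The clause (T') is unit, so T = 0.
The clause (U) is unit, so U = 1.
That conflicts with the unit clause (U').
Both values of Q lead to a conflict.
Both values of R lead to a conflict.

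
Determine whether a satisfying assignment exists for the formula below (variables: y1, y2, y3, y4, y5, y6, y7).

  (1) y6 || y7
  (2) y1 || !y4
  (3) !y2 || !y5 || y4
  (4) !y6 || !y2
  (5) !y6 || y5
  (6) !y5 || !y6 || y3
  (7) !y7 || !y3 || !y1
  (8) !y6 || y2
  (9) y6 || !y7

Try y6 = true.
The clause (!y2) is unit, so y2 = false.
But (y2) is also a unit clause — contradiction.
Backtrack on y6: now try y6 = false.
The clause (y7) is unit, so y7 = true.
But (!y7) is also a unit clause — contradiction.
Neither y6 = true nor y6 = false works.
No assignment satisfies every clause.

No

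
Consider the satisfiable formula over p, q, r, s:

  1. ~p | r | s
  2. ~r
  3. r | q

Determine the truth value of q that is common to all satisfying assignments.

Suppose q = 0.
From the singleton clause (~r), r = 0.
That conflicts with the unit clause (r).
So every satisfying assignment has q = True.

True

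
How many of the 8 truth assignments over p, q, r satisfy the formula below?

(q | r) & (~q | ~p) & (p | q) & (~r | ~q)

2

There are 2^3 = 8 truth assignments over (p, q, r).
Split on q. With q = 1, the clauses containing q are satisfied and ~q drops from the rest; 1 of the 2^2 = 4 assignments to the other variables satisfy what remains.
With q = 0, by the same count on the reduced clause set, 1 assignment works.
(One model: p=F, q=T, r=F.)
Total: 1 + 1 = 2.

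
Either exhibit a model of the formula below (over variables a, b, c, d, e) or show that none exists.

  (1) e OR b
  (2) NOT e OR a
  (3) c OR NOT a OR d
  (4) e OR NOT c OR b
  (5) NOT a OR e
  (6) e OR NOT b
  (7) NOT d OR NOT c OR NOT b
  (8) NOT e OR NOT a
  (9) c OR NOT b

Branch on e: set e = true.
From the singleton clause (a), a = true.
But (NOT a) is also a unit clause — contradiction.
That branch fails; take e = false instead.
From the singleton clause (b), b = true.
But (NOT b) is also a unit clause — contradiction.
Either choice for e ends in contradiction.

UNSATISFIABLE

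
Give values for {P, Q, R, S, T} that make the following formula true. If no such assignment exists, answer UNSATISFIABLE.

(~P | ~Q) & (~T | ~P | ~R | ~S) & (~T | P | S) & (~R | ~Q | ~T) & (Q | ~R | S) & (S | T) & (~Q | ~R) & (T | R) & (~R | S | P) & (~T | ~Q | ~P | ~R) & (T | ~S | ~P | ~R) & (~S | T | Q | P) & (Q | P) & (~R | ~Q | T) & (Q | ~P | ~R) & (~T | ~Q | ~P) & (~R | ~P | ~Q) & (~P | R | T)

Suppose P = 1.
Unit clause (~Q) forces Q = 0.
Unit clause (~R) forces R = 0.
Unit clause (T) forces T = 1.
Every clause is now satisfied; S is unconstrained.

P=1; Q=0; R=0; S=0; T=1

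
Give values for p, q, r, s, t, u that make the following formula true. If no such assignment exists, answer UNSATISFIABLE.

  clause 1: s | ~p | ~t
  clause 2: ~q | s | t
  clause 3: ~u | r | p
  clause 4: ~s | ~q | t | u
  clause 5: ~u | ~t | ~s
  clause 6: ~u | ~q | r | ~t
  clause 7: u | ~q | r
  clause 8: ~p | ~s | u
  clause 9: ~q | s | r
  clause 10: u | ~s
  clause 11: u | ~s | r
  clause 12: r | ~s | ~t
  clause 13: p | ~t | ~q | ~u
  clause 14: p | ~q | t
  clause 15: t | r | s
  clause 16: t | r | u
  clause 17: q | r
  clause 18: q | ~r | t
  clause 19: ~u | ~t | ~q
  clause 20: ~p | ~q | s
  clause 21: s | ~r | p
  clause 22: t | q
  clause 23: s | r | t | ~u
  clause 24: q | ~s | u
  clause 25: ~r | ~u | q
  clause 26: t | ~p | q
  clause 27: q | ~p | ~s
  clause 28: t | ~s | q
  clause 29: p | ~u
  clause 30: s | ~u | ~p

Branch on u: set u = 1.
The clause (p) is unit, so p = 1.
The clause (s) is unit, so s = 1.
The clause (~t) is unit, so t = 0.
The clause (q) is unit, so q = 1.
Every clause is now satisfied; r is unconstrained.

p: 1, q: 1, r: 1, s: 1, t: 0, u: 1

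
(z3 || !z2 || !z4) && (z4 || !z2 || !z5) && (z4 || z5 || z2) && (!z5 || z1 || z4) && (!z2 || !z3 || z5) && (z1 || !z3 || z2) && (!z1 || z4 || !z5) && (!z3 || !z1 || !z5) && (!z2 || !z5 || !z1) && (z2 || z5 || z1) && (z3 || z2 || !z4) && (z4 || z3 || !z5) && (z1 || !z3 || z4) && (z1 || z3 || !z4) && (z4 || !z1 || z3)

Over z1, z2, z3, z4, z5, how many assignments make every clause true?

There are 2^5 = 32 truth assignments over (z1, z2, z3, z4, z5).
Split on z5. With z5 = true, the clauses containing z5 are satisfied and !z5 drops from the rest; 1 of the 2^4 = 16 assignments to the other variables satisfy what remains.
With z5 = false, by the same count on the reduced clause set, 2 assignments work.
Total: 1 + 2 = 3.

3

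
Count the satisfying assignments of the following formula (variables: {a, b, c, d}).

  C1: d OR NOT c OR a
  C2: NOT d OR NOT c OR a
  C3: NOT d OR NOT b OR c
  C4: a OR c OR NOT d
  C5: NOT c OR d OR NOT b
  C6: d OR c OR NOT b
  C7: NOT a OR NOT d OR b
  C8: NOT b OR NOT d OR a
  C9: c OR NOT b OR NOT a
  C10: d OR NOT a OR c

3

There are 2^4 = 16 truth assignments over (a, b, c, d).
Split on d. With d = true, the clauses containing d are satisfied and NOT d drops from the rest; 1 of the 2^3 = 8 assignments to the other variables satisfy what remains.
With d = false, by the same count on the reduced clause set, 2 assignments work.
Total: 1 + 2 = 3.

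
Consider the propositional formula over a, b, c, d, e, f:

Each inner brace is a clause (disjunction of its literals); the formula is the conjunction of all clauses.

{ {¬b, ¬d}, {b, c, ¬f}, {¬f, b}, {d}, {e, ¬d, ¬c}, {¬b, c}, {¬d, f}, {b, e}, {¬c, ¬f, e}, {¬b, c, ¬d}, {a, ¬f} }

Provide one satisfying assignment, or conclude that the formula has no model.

The clause (d) is unit, so d = True.
The clause (¬b) is unit, so b = False.
The clause (¬f) is unit, so f = False.
That conflicts with the unit clause (f).

UNSATISFIABLE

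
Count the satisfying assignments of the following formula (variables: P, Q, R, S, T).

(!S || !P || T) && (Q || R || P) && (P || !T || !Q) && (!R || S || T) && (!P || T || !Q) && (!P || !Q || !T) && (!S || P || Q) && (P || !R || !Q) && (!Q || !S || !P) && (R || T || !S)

There are 2^5 = 32 truth assignments over (P, Q, R, S, T).
Split on S. With S = true, the clauses containing S are satisfied and !S drops from the rest; 2 of the 2^4 = 16 assignments to the other variables satisfy what remains.
With S = false, by the same count on the reduced clause set, 5 assignments work.
Total: 2 + 5 = 7.

7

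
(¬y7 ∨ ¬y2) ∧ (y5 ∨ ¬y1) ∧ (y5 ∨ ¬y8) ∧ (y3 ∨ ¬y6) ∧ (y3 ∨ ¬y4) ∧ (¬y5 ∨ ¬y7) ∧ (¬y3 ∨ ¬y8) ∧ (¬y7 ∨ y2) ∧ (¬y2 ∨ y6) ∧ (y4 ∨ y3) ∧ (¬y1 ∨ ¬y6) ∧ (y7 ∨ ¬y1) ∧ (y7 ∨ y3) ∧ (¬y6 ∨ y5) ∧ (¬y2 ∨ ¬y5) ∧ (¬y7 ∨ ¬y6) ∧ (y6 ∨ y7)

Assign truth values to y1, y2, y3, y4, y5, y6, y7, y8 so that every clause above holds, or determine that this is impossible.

y1: False; y2: False; y3: True; y4: False; y5: True; y6: True; y7: False; y8: False

Suppose y7 = False.
The clause (¬y1) is unit, so y1 = False.
The clause (y3) is unit, so y3 = True.
The clause (¬y8) is unit, so y8 = False.
The clause (y6) is unit, so y6 = True.
The clause (y5) is unit, so y5 = True.
The clause (¬y2) is unit, so y2 = False.
All clauses hold; y4 can take either value.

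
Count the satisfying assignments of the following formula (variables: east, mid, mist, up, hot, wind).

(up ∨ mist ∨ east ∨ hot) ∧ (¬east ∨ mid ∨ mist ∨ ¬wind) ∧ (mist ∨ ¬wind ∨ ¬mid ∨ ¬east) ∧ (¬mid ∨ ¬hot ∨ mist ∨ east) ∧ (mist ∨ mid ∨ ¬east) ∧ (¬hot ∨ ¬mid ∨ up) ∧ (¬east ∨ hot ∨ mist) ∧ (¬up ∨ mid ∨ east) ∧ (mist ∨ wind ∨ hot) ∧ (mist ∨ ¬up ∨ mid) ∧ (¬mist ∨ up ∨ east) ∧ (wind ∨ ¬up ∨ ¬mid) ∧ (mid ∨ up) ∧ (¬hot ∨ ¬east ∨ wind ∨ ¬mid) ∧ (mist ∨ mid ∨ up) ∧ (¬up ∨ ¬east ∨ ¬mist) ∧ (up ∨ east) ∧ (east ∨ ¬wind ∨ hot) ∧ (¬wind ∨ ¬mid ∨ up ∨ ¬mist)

There are 2^6 = 64 truth assignments over (east, mid, mist, up, hot, wind).
Split on hot. With hot = True, the clauses containing hot are satisfied and ¬hot drops from the rest; 1 of the 2^5 = 32 assignments to the other variables satisfy what remains.
With hot = False, by the same count on the reduced clause set, 1 assignment works.
(One model: east=F, mid=T, mist=T, up=T, hot=T, wind=T.)
Total: 1 + 1 = 2.

2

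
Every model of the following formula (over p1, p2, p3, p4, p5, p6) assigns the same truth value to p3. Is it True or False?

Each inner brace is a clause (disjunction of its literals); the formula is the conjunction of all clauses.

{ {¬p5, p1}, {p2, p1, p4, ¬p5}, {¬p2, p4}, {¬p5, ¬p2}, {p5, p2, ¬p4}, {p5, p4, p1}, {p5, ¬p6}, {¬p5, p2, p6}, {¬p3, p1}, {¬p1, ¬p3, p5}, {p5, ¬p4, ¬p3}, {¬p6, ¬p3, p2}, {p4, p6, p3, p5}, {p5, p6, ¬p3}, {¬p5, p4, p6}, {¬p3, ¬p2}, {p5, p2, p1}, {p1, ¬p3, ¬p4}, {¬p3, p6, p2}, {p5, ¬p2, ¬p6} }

False

Suppose p3 = True.
The clause (p1) is unit, so p1 = True.
The clause (p5) is unit, so p5 = True.
The clause (¬p2) is unit, so p2 = False.
The clause (p6) is unit, so p6 = True.
Now (¬p6) is unsatisfied and unit — conflict.
So every satisfying assignment has p3 = False.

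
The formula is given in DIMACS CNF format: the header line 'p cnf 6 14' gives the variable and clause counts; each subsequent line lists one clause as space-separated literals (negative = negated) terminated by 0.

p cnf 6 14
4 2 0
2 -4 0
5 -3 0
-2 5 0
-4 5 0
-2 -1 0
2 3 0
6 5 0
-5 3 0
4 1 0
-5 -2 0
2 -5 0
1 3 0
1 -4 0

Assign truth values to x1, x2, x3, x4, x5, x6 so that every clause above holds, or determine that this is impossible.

UNSATISFIABLE

Case x4 = True:
The clause (x2) is unit, so x2 = True.
The clause (x5) is unit, so x5 = True.
That conflicts with the unit clause (¬x5).
That branch fails; take x4 = False instead.
The clause (x2) is unit, so x2 = True.
The clause (x5) is unit, so x5 = True.
That conflicts with the unit clause (¬x5).
Neither x4 = True nor x4 = False works.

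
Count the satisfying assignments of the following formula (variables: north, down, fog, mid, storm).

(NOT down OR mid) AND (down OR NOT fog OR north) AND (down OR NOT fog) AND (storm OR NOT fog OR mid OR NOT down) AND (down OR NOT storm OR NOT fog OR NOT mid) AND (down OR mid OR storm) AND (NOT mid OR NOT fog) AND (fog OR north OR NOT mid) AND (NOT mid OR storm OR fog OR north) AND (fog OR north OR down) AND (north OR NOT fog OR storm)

5

There are 2^5 = 32 truth assignments over (north, down, fog, mid, storm).
Split on mid. With mid = true, the clauses containing mid are satisfied and NOT mid drops from the rest; 4 of the 2^4 = 16 assignments to the other variables satisfy what remains.
With mid = false, by the same count on the reduced clause set, 1 assignment works.
(One model: north=T, down=F, fog=F, mid=F, storm=T.)
Total: 4 + 1 = 5.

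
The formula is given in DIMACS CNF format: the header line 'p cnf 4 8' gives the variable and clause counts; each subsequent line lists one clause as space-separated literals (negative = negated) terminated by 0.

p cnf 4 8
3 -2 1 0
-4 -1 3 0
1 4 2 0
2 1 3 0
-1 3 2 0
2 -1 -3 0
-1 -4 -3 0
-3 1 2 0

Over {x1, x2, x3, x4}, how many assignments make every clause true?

4

There are 2^4 = 16 truth assignments over (x1, x2, x3, x4).
Check each against the 8 clauses (columns in the order x1, x2, x3, x4):
  F F F F  ✗ fails (x1 ∨ x4 ∨ x2)
  F F F T  ✗ fails (x2 ∨ x1 ∨ x3)
  F F T F  ✗ fails (x1 ∨ x4 ∨ x2)
  F F T T  ✗ fails (¬x3 ∨ x1 ∨ x2)
  F T F F  ✗ fails (x3 ∨ ¬x2 ∨ x1)
  F T F T  ✗ fails (x3 ∨ ¬x2 ∨ x1)
  F T T F  ✓ satisfies all
  F T T T  ✓ satisfies all
  T F F F  ✗ fails (¬x1 ∨ x3 ∨ x2)
  T F F T  ✗ fails (¬x4 ∨ ¬x1 ∨ x3)
  T F T F  ✗ fails (x2 ∨ ¬x1 ∨ ¬x3)
  T F T T  ✗ fails (x2 ∨ ¬x1 ∨ ¬x3)
  T T F F  ✓ satisfies all
  T T F T  ✗ fails (¬x4 ∨ ¬x1 ∨ x3)
  T T T F  ✓ satisfies all
  T T T T  ✗ fails (¬x1 ∨ ¬x4 ∨ ¬x3)
4 of the 16 rows are models.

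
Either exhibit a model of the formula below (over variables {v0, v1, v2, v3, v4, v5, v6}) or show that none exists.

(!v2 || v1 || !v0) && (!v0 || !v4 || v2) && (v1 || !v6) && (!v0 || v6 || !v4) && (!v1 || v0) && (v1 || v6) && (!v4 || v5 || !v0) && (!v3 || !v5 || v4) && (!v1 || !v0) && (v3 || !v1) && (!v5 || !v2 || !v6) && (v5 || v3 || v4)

Branch on v1: set v1 = true.
The clause (v0) is unit, so v0 = true.
Now (!v0) is unsatisfied and unit — conflict.
That branch fails; take v1 = false instead.
The clause (!v6) is unit, so v6 = false.
Now (v6) is unsatisfied and unit — conflict.
Either choice for v1 ends in contradiction.

UNSATISFIABLE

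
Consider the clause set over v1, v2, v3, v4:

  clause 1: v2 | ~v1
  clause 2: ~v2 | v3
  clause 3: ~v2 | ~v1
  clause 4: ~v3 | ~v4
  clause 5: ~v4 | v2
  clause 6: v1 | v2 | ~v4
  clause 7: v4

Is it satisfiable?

From the singleton clause (v4), v4 = 1.
From the singleton clause (~v3), v3 = 0.
From the singleton clause (~v2), v2 = 0.
Now (v2) is unsatisfied and unit — conflict.
No assignment satisfies every clause.

No, unsatisfiable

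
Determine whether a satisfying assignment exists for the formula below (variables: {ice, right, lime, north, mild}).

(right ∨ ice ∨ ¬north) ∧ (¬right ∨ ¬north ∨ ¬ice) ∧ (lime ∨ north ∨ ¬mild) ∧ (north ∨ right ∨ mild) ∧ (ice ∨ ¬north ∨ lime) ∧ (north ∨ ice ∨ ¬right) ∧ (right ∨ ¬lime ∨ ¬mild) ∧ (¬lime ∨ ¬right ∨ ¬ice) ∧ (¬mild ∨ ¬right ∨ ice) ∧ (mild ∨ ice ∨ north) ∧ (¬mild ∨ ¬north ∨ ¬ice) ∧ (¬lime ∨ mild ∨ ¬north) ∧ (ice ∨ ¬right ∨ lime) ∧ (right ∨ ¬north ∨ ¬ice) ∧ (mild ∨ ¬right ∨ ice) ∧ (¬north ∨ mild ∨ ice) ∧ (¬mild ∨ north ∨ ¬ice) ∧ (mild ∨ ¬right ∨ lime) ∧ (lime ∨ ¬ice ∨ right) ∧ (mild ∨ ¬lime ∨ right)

Try right = True.
Try north = False.
Unit clause (ice) forces ice = True.
Unit clause (¬lime) forces lime = False.
Unit clause (¬mild) forces mild = False.
That conflicts with the unit clause (mild).
So north must be the other value — set north = True.
Unit clause (¬ice) forces ice = False.
Unit clause (lime) forces lime = True.
Unit clause (¬mild) forces mild = False.
That conflicts with the unit clause (mild).
Neither north = True nor north = False works.
So right must be the other value — set right = False.
Try ice = True.
Unit clause (¬north) forces north = False.
Unit clause (mild) forces mild = True.
That conflicts with the unit clause (¬mild).
So ice must be the other value — set ice = False.
Unit clause (¬north) forces north = False.
Unit clause (mild) forces mild = True.
Unit clause (lime) forces lime = True.
That conflicts with the unit clause (¬lime).
Neither ice = True nor ice = False works.
Neither right = True nor right = False works.
No assignment satisfies every clause.

No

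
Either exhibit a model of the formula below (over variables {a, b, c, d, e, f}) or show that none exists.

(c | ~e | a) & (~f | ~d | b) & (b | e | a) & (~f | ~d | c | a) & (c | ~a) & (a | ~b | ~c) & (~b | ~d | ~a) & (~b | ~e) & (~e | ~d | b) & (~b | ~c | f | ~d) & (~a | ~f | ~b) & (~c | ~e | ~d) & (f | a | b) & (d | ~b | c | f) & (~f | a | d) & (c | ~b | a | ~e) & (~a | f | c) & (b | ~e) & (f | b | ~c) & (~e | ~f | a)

a=1; b=0; c=1; d=0; e=0; f=1

Branch on c: set c = 1.
Branch on a: set a = 1.
Branch on b: set b = 0.
Unit clause (~e) forces e = 0.
Unit clause (f) forces f = 1.
Unit clause (~d) forces d = 0.
Every clause now holds.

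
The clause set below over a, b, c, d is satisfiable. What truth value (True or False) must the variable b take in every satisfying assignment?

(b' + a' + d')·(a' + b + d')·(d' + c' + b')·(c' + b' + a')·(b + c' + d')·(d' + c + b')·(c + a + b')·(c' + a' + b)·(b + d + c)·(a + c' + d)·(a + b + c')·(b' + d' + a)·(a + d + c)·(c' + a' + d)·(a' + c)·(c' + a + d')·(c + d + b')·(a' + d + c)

False

Suppose b = 1.
Suppose a = 0.
From the singleton clause (c), c = 1.
From the singleton clause (d'), d = 0.
But (d) is also a unit clause — contradiction.
Undo a and try a = 1.
From the singleton clause (d'), d = 0.
From the singleton clause (c'), c = 0.
But (c) is also a unit clause — contradiction.
Neither a = 1 nor a = 0 works.
So every satisfying assignment has b = False.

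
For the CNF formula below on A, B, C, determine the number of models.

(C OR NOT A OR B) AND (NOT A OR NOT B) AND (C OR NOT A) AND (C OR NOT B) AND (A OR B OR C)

3

There are 2^3 = 8 truth assignments over (A, B, C).
Split on A. With A = true, the clauses containing A are satisfied and NOT A drops from the rest; 1 of the 2^2 = 4 assignments to the other variables satisfy what remains.
With A = false, by the same count on the reduced clause set, 2 assignments work.
(One model: A=F, B=F, C=T.)
Total: 1 + 2 = 3.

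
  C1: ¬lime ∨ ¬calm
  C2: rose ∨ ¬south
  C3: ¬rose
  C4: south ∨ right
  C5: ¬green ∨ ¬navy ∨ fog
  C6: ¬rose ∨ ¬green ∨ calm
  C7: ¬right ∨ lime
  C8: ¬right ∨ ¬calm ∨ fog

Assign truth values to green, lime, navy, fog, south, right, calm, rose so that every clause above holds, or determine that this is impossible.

green=True, lime=True, navy=True, fog=True, south=False, right=True, calm=False, rose=False

From the singleton clause (¬rose), rose = False.
From the singleton clause (¬south), south = False.
From the singleton clause (right), right = True.
From the singleton clause (lime), lime = True.
From the singleton clause (¬calm), calm = False.
Try green = True.
Try navy = True.
From the singleton clause (fog), fog = True.
Every clause now holds.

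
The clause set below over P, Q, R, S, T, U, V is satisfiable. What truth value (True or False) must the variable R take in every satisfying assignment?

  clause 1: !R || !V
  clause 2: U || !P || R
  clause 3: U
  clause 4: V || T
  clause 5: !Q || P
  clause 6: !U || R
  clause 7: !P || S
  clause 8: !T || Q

Suppose R = false.
(U) alone gives U = true.
That conflicts with the unit clause (!U).
So every satisfying assignment has R = True.

True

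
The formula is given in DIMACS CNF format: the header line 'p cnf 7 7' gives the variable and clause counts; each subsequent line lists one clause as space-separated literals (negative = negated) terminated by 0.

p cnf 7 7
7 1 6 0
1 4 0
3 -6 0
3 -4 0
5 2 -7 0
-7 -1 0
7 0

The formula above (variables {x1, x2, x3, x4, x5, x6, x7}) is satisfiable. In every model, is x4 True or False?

True

Suppose x4 = False.
Unit clause (x1) forces x1 = True.
Unit clause (¬x7) forces x7 = False.
But (x7) is also a unit clause — contradiction.
So every satisfying assignment has x4 = True.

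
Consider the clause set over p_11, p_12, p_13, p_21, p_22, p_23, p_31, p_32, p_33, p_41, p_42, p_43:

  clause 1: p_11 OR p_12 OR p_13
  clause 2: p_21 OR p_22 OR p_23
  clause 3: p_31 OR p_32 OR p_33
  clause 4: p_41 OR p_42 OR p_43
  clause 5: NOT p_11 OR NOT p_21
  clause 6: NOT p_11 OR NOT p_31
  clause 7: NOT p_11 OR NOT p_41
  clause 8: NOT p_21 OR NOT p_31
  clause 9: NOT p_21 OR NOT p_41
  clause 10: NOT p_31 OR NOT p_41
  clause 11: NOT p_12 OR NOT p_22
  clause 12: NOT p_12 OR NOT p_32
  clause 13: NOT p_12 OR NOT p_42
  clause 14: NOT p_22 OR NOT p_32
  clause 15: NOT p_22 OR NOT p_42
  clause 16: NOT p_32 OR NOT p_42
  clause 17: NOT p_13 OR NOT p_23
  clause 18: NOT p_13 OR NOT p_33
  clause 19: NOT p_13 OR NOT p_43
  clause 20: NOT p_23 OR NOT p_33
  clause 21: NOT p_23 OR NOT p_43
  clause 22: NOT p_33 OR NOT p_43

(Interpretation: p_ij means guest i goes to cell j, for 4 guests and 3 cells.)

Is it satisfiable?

No

Branch on p_11: set p_11 = false.
Branch on p_12: set p_12 = true.
Unit clause (NOT p_22) forces p_22 = false.
Unit clause (NOT p_32) forces p_32 = false.
Unit clause (NOT p_42) forces p_42 = false.
Branch on p_21: set p_21 = true.
Unit clause (NOT p_31) forces p_31 = false.
Unit clause (p_33) forces p_33 = true.
Unit clause (NOT p_41) forces p_41 = false.
Unit clause (p_43) forces p_43 = true.
That conflicts with the unit clause (NOT p_43).
Undo p_21 and try p_21 = false.
Unit clause (p_23) forces p_23 = true.
Unit clause (NOT p_13) forces p_13 = false.
Unit clause (NOT p_33) forces p_33 = false.
Unit clause (p_31) forces p_31 = true.
Unit clause (NOT p_41) forces p_41 = false.
Unit clause (p_43) forces p_43 = true.
That conflicts with the unit clause (NOT p_43).
Both values of p_21 lead to a conflict.
Undo p_12 and try p_12 = false.
Unit clause (p_13) forces p_13 = true.
Unit clause (NOT p_23) forces p_23 = false.
Unit clause (NOT p_33) forces p_33 = false.
Unit clause (NOT p_43) forces p_43 = false.
Branch on p_21: set p_21 = true.
Unit clause (NOT p_31) forces p_31 = false.
Unit clause (p_32) forces p_32 = true.
Unit clause (NOT p_41) forces p_41 = false.
Unit clause (p_42) forces p_42 = true.
That conflicts with the unit clause (NOT p_42).
Undo p_21 and try p_21 = false.
Unit clause (p_22) forces p_22 = true.
Unit clause (NOT p_32) forces p_32 = false.
Unit clause (p_31) forces p_31 = true.
Unit clause (NOT p_41) forces p_41 = false.
Unit clause (p_42) forces p_42 = true.
That conflicts with the unit clause (NOT p_42).
Both values of p_21 lead to a conflict.
Both values of p_12 lead to a conflict.
Undo p_11 and try p_11 = true.
Unit clause (NOT p_21) forces p_21 = false.
Unit clause (NOT p_31) forces p_31 = false.
Unit clause (NOT p_41) forces p_41 = false.
Branch on p_22: set p_22 = true.
Unit clause (NOT p_12) forces p_12 = false.
Unit clause (NOT p_32) forces p_32 = false.
Unit clause (p_33) forces p_33 = true.
Unit clause (NOT p_42) forces p_42 = false.
Unit clause (p_43) forces p_43 = true.
That conflicts with the unit clause (NOT p_43).
Undo p_22 and try p_22 = false.
Unit clause (p_23) forces p_23 = true.
Unit clause (NOT p_13) forces p_13 = false.
Unit clause (NOT p_33) forces p_33 = false.
Unit clause (p_32) forces p_32 = true.
Unit clause (NOT p_12) forces p_12 = false.
Unit clause (NOT p_42) forces p_42 = false.
Unit clause (p_43) forces p_43 = true.
That conflicts with the unit clause (NOT p_43).
Both values of p_22 lead to a conflict.
Both values of p_11 lead to a conflict.
No assignment satisfies every clause.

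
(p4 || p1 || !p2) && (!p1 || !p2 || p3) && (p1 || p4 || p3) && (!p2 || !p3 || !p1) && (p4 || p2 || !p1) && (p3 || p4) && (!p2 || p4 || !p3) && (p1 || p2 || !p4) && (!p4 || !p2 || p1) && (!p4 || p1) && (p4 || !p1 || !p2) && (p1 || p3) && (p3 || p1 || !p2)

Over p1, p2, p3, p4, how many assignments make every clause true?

There are 2^4 = 16 truth assignments over (p1, p2, p3, p4).
Check each against the 13 clauses (columns in the order p1, p2, p3, p4):
  F F F F  ✗ fails (p1 || p4 || p3)
  F F F T  ✗ fails (p1 || p2 || !p4)
  F F T F  ✓ satisfies all
  F F T T  ✗ fails (p1 || p2 || !p4)
  F T F F  ✗ fails (p4 || p1 || !p2)
  F T F T  ✗ fails (!p4 || !p2 || p1)
  F T T F  ✗ fails (p4 || p1 || !p2)
  F T T T  ✗ fails (!p4 || !p2 || p1)
  T F F F  ✗ fails (p4 || p2 || !p1)
  T F F T  ✓ satisfies all
  T F T F  ✗ fails (p4 || p2 || !p1)
  T F T T  ✓ satisfies all
  T T F F  ✗ fails (!p1 || !p2 || p3)
  T T F T  ✗ fails (!p1 || !p2 || p3)
  T T T F  ✗ fails (!p2 || !p3 || !p1)
  T T T T  ✗ fails (!p2 || !p3 || !p1)
3 of the 16 rows are models.

3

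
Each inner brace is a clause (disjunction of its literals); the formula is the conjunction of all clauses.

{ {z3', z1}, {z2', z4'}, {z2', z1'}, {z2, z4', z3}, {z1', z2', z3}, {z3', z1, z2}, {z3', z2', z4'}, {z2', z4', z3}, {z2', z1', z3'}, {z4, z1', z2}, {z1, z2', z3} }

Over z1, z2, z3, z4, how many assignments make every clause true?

There are 2^4 = 16 truth assignments over (z1, z2, z3, z4).
Split on z4. With z4 = 1, the clauses containing z4 are satisfied and z4' drops from the rest; 1 of the 2^3 = 8 assignments to the other variables satisfy what remains.
With z4 = 0, by the same count on the reduced clause set, 1 assignment works.
Total: 1 + 1 = 2.

2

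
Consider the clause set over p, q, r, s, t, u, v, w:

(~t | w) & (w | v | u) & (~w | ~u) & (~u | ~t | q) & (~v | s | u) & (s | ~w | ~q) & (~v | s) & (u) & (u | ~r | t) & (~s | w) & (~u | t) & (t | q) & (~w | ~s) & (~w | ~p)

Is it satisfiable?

The clause (u) is unit, so u = 1.
The clause (~w) is unit, so w = 0.
The clause (~t) is unit, so t = 0.
That conflicts with the unit clause (t).
No assignment satisfies every clause.

No, unsatisfiable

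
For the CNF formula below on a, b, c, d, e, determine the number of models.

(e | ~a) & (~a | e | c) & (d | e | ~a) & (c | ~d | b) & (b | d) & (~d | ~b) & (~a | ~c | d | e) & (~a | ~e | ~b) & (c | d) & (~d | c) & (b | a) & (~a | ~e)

2

There are 2^5 = 32 truth assignments over (a, b, c, d, e).
Split on e. With e = 1, the clauses containing e are satisfied and ~e drops from the rest; 1 of the 2^4 = 16 assignments to the other variables satisfy what remains.
With e = 0, by the same count on the reduced clause set, 1 assignment works.
Total: 1 + 1 = 2.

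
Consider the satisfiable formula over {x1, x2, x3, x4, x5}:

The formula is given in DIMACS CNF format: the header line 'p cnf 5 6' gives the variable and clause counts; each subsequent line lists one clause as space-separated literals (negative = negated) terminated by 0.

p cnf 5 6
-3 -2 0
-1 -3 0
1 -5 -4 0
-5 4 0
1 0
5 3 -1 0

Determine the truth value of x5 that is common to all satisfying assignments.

Suppose x5 = False.
From the singleton clause (x1), x1 = True.
From the singleton clause (¬x3), x3 = False.
But (x3) is also a unit clause — contradiction.
So every satisfying assignment has x5 = True.

True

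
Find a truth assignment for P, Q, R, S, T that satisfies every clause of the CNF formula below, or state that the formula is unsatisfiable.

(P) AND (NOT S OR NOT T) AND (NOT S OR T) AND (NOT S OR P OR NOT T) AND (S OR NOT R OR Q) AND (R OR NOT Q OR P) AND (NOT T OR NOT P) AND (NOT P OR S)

Unit clause (P) forces P = true.
Unit clause (NOT T) forces T = false.
Unit clause (NOT S) forces S = false.
But (S) is also a unit clause — contradiction.

UNSATISFIABLE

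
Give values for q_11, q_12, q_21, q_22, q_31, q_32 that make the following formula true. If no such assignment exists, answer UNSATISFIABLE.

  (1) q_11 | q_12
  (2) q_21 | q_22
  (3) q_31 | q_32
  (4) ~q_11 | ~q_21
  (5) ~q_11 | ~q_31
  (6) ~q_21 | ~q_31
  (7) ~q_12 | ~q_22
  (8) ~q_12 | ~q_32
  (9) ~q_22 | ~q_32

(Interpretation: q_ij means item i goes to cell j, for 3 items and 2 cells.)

Case q_11 = 1:
(~q_21) alone gives q_21 = 0.
(q_22) alone gives q_22 = 1.
(~q_31) alone gives q_31 = 0.
(q_32) alone gives q_32 = 1.
Now (~q_32) is unsatisfied and unit — conflict.
Backtrack on q_11: now try q_11 = 0.
(q_12) alone gives q_12 = 1.
(~q_22) alone gives q_22 = 0.
(q_21) alone gives q_21 = 1.
(~q_31) alone gives q_31 = 0.
(q_32) alone gives q_32 = 1.
Now (~q_32) is unsatisfied and unit — conflict.
Neither q_11 = 1 nor q_11 = 0 works.

UNSATISFIABLE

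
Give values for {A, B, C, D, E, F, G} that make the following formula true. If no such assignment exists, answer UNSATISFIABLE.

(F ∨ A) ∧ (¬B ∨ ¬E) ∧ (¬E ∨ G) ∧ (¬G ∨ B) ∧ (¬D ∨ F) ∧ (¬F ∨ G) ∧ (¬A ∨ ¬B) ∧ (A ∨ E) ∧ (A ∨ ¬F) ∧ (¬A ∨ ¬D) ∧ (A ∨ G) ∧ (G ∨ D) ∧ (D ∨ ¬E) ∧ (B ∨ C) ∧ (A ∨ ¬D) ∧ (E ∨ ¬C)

UNSATISFIABLE

Suppose F = True.
From the singleton clause (G), G = True.
From the singleton clause (B), B = True.
From the singleton clause (¬E), E = False.
From the singleton clause (¬A), A = False.
That conflicts with the unit clause (A).
So F must be the other value — set F = False.
From the singleton clause (A), A = True.
From the singleton clause (¬D), D = False.
From the singleton clause (¬B), B = False.
From the singleton clause (¬G), G = False.
That conflicts with the unit clause (G).
Neither F = True nor F = False works.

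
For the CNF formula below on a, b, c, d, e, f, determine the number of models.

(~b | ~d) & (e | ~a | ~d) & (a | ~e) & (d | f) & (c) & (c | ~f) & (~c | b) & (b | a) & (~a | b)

There are 2^6 = 64 truth assignments over (a, b, c, d, e, f).
Split on c. With c = 1, the clauses containing c are satisfied and ~c drops from the rest; 3 of the 2^5 = 32 assignments to the other variables satisfy what remains.
With c = 0, by the same count on the reduced clause set, 0 assignments work.
Total: 3 + 0 = 3.

3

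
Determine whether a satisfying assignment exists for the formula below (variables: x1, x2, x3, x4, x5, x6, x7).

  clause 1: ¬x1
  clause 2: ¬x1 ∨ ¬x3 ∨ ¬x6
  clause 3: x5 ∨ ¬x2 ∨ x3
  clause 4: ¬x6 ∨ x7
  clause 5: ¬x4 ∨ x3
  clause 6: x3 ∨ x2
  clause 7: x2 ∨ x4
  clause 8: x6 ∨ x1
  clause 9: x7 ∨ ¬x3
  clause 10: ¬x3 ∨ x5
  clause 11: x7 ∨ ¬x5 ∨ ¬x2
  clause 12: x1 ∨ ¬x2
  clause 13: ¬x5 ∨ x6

The clause (¬x1) is unit, so x1 = False.
The clause (x6) is unit, so x6 = True.
The clause (x7) is unit, so x7 = True.
The clause (¬x2) is unit, so x2 = False.
The clause (x3) is unit, so x3 = True.
The clause (x4) is unit, so x4 = True.
The clause (x5) is unit, so x5 = True.
Every clause now holds.
A satisfying assignment: x1: False,  x2: False,  x3: True,  x4: True,  x5: True,  x6: True,  x7: True.

Satisfiable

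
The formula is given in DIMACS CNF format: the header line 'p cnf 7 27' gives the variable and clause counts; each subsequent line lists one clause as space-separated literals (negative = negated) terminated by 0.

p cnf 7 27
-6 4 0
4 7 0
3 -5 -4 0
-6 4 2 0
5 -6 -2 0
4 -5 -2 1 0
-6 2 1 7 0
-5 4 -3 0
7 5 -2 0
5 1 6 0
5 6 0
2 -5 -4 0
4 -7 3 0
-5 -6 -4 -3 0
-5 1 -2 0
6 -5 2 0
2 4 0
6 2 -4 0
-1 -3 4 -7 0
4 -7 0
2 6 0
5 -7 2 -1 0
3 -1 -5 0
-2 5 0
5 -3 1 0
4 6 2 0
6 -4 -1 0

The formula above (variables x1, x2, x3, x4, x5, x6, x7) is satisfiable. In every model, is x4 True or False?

True

Suppose x4 = False.
(¬x6) alone gives x6 = False.
(x7) alone gives x7 = True.
Now (¬x7) is unsatisfied and unit — conflict.
So every satisfying assignment has x4 = True.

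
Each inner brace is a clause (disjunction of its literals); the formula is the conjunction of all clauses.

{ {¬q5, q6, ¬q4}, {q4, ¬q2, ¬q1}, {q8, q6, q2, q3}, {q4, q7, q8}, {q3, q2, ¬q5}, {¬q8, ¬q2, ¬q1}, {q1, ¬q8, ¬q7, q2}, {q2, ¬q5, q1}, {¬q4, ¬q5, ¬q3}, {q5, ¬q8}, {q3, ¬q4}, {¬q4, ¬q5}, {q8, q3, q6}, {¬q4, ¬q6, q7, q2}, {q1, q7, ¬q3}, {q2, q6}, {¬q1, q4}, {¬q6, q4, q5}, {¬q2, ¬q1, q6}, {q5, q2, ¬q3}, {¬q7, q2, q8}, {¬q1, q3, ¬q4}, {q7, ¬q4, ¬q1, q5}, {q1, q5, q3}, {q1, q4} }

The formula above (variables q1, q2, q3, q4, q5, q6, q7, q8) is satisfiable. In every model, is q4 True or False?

True

Suppose q4 = False.
The clause (¬q1) is unit, so q1 = False.
But (q1) is also a unit clause — contradiction.
So every satisfying assignment has q4 = True.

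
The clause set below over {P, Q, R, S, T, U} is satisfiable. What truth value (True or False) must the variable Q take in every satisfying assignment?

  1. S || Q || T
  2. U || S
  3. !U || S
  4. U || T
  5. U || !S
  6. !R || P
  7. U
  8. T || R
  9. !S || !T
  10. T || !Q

False

Suppose Q = true.
(U) alone gives U = true.
(S) alone gives S = true.
(!T) alone gives T = false.
Now (T) is unsatisfied and unit — conflict.
So every satisfying assignment has Q = False.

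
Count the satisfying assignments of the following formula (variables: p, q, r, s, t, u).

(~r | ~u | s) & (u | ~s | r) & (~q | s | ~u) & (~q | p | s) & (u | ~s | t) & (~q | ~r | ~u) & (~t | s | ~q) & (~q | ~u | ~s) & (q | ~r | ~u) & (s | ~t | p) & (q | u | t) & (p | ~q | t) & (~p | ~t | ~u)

13

There are 2^6 = 64 truth assignments over (p, q, r, s, t, u).
Split on p. With p = 1, the clauses containing p are satisfied and ~p drops from the rest; 8 of the 2^5 = 32 assignments to the other variables satisfy what remains.
With p = 0, by the same count on the reduced clause set, 5 assignments work.
Total: 8 + 5 = 13.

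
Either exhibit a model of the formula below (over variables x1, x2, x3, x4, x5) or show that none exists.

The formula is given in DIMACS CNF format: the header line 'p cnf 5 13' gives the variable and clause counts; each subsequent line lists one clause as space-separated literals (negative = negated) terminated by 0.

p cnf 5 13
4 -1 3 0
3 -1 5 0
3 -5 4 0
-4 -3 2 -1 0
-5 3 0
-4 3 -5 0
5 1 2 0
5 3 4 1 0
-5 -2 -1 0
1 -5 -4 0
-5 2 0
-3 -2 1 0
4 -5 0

Suppose x5 = False.
Suppose x3 = False.
(¬x1) alone gives x1 = False.
(x2) alone gives x2 = True.
(x4) alone gives x4 = True.
This assignment satisfies each clause.

x1=False; x2=True; x3=False; x4=True; x5=False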